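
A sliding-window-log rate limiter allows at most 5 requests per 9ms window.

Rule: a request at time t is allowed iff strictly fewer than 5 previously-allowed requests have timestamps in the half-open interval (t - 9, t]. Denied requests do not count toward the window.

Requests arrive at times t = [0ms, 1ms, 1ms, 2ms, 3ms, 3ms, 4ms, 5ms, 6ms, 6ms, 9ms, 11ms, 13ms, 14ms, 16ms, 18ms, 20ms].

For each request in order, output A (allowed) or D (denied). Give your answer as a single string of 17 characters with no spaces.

Tracking allowed requests in the window:
  req#1 t=0ms: ALLOW
  req#2 t=1ms: ALLOW
  req#3 t=1ms: ALLOW
  req#4 t=2ms: ALLOW
  req#5 t=3ms: ALLOW
  req#6 t=3ms: DENY
  req#7 t=4ms: DENY
  req#8 t=5ms: DENY
  req#9 t=6ms: DENY
  req#10 t=6ms: DENY
  req#11 t=9ms: ALLOW
  req#12 t=11ms: ALLOW
  req#13 t=13ms: ALLOW
  req#14 t=14ms: ALLOW
  req#15 t=16ms: ALLOW
  req#16 t=18ms: ALLOW
  req#17 t=20ms: ALLOW

Answer: AAAAADDDDDAAAAAAA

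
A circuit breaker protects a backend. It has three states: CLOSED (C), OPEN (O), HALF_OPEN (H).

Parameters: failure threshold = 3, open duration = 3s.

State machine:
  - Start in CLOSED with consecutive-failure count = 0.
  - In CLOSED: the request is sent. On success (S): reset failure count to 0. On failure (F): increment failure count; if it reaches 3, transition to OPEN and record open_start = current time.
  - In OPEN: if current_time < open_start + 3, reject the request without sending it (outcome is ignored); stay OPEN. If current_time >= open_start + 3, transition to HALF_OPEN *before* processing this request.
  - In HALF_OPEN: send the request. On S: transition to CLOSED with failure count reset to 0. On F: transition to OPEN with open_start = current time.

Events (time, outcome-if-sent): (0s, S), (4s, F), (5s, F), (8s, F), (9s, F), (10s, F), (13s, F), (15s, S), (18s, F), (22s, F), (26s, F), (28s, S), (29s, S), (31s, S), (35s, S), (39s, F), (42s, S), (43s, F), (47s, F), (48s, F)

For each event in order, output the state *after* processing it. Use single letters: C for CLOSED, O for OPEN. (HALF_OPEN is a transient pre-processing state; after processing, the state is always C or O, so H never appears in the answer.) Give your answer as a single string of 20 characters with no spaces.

State after each event:
  event#1 t=0s outcome=S: state=CLOSED
  event#2 t=4s outcome=F: state=CLOSED
  event#3 t=5s outcome=F: state=CLOSED
  event#4 t=8s outcome=F: state=OPEN
  event#5 t=9s outcome=F: state=OPEN
  event#6 t=10s outcome=F: state=OPEN
  event#7 t=13s outcome=F: state=OPEN
  event#8 t=15s outcome=S: state=OPEN
  event#9 t=18s outcome=F: state=OPEN
  event#10 t=22s outcome=F: state=OPEN
  event#11 t=26s outcome=F: state=OPEN
  event#12 t=28s outcome=S: state=OPEN
  event#13 t=29s outcome=S: state=CLOSED
  event#14 t=31s outcome=S: state=CLOSED
  event#15 t=35s outcome=S: state=CLOSED
  event#16 t=39s outcome=F: state=CLOSED
  event#17 t=42s outcome=S: state=CLOSED
  event#18 t=43s outcome=F: state=CLOSED
  event#19 t=47s outcome=F: state=CLOSED
  event#20 t=48s outcome=F: state=OPEN

Answer: CCCOOOOOOOOOCCCCCCCO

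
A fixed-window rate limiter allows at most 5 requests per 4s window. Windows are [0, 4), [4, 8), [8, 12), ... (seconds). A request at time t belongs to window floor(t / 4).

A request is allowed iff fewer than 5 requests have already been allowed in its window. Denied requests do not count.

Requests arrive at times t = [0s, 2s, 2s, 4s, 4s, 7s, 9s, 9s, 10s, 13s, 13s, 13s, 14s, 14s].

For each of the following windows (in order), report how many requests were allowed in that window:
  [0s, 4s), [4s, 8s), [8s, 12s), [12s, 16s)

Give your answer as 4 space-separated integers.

Processing requests:
  req#1 t=0s (window 0): ALLOW
  req#2 t=2s (window 0): ALLOW
  req#3 t=2s (window 0): ALLOW
  req#4 t=4s (window 1): ALLOW
  req#5 t=4s (window 1): ALLOW
  req#6 t=7s (window 1): ALLOW
  req#7 t=9s (window 2): ALLOW
  req#8 t=9s (window 2): ALLOW
  req#9 t=10s (window 2): ALLOW
  req#10 t=13s (window 3): ALLOW
  req#11 t=13s (window 3): ALLOW
  req#12 t=13s (window 3): ALLOW
  req#13 t=14s (window 3): ALLOW
  req#14 t=14s (window 3): ALLOW

Allowed counts by window: 3 3 3 5

Answer: 3 3 3 5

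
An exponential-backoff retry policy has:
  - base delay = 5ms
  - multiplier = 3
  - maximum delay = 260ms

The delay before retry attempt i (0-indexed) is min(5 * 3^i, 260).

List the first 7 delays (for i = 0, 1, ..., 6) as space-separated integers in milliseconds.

Answer: 5 15 45 135 260 260 260

Derivation:
Computing each delay:
  i=0: min(5*3^0, 260) = 5
  i=1: min(5*3^1, 260) = 15
  i=2: min(5*3^2, 260) = 45
  i=3: min(5*3^3, 260) = 135
  i=4: min(5*3^4, 260) = 260
  i=5: min(5*3^5, 260) = 260
  i=6: min(5*3^6, 260) = 260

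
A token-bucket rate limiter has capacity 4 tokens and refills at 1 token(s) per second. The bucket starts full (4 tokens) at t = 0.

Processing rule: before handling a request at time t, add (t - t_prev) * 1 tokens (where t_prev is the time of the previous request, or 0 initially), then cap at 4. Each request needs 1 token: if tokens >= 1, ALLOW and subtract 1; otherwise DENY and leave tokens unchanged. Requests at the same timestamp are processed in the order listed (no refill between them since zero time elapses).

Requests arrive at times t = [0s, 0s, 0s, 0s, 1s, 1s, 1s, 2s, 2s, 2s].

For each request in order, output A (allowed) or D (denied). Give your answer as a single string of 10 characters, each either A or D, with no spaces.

Answer: AAAAADDADD

Derivation:
Simulating step by step:
  req#1 t=0s: ALLOW
  req#2 t=0s: ALLOW
  req#3 t=0s: ALLOW
  req#4 t=0s: ALLOW
  req#5 t=1s: ALLOW
  req#6 t=1s: DENY
  req#7 t=1s: DENY
  req#8 t=2s: ALLOW
  req#9 t=2s: DENY
  req#10 t=2s: DENY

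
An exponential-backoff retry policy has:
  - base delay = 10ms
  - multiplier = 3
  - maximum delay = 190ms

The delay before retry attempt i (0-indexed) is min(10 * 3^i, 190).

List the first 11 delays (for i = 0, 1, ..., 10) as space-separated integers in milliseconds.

Answer: 10 30 90 190 190 190 190 190 190 190 190

Derivation:
Computing each delay:
  i=0: min(10*3^0, 190) = 10
  i=1: min(10*3^1, 190) = 30
  i=2: min(10*3^2, 190) = 90
  i=3: min(10*3^3, 190) = 190
  i=4: min(10*3^4, 190) = 190
  i=5: min(10*3^5, 190) = 190
  i=6: min(10*3^6, 190) = 190
  i=7: min(10*3^7, 190) = 190
  i=8: min(10*3^8, 190) = 190
  i=9: min(10*3^9, 190) = 190
  i=10: min(10*3^10, 190) = 190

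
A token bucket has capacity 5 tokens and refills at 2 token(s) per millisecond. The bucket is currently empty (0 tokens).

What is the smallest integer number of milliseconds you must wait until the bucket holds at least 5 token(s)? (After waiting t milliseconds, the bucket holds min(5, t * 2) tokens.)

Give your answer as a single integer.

Answer: 3

Derivation:
Need t * 2 >= 5, so t >= 5/2.
Smallest integer t = ceil(5/2) = 3.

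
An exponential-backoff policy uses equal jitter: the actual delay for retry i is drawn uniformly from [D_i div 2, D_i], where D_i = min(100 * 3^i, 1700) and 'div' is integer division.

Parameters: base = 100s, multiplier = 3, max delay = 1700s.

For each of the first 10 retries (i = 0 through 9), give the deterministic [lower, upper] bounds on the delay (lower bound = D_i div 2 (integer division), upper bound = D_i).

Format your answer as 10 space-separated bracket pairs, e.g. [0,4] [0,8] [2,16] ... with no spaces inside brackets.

Computing bounds per retry:
  i=0: D_i=min(100*3^0,1700)=100, bounds=[50,100]
  i=1: D_i=min(100*3^1,1700)=300, bounds=[150,300]
  i=2: D_i=min(100*3^2,1700)=900, bounds=[450,900]
  i=3: D_i=min(100*3^3,1700)=1700, bounds=[850,1700]
  i=4: D_i=min(100*3^4,1700)=1700, bounds=[850,1700]
  i=5: D_i=min(100*3^5,1700)=1700, bounds=[850,1700]
  i=6: D_i=min(100*3^6,1700)=1700, bounds=[850,1700]
  i=7: D_i=min(100*3^7,1700)=1700, bounds=[850,1700]
  i=8: D_i=min(100*3^8,1700)=1700, bounds=[850,1700]
  i=9: D_i=min(100*3^9,1700)=1700, bounds=[850,1700]

Answer: [50,100] [150,300] [450,900] [850,1700] [850,1700] [850,1700] [850,1700] [850,1700] [850,1700] [850,1700]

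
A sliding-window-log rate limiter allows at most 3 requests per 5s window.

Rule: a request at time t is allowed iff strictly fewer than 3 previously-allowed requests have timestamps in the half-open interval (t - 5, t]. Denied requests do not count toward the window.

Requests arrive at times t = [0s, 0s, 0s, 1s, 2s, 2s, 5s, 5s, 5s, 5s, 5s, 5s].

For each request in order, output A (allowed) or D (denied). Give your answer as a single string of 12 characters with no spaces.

Tracking allowed requests in the window:
  req#1 t=0s: ALLOW
  req#2 t=0s: ALLOW
  req#3 t=0s: ALLOW
  req#4 t=1s: DENY
  req#5 t=2s: DENY
  req#6 t=2s: DENY
  req#7 t=5s: ALLOW
  req#8 t=5s: ALLOW
  req#9 t=5s: ALLOW
  req#10 t=5s: DENY
  req#11 t=5s: DENY
  req#12 t=5s: DENY

Answer: AAADDDAAADDD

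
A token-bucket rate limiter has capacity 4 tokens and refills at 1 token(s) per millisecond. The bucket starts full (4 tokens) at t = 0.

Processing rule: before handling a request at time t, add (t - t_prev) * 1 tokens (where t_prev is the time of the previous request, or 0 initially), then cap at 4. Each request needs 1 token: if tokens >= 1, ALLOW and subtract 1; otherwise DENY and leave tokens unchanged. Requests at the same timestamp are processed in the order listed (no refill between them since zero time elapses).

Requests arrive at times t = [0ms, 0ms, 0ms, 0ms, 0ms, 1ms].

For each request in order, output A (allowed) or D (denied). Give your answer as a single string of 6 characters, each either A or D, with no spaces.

Answer: AAAADA

Derivation:
Simulating step by step:
  req#1 t=0ms: ALLOW
  req#2 t=0ms: ALLOW
  req#3 t=0ms: ALLOW
  req#4 t=0ms: ALLOW
  req#5 t=0ms: DENY
  req#6 t=1ms: ALLOW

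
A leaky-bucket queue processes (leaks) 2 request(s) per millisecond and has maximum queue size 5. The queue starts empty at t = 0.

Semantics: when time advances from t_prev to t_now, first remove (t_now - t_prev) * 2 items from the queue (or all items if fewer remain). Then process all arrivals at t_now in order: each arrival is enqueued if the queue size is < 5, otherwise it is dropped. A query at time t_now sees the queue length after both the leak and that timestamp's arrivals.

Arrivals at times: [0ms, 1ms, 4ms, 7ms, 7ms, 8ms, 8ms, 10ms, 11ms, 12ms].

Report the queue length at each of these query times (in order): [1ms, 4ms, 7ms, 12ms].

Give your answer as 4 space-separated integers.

Answer: 1 1 2 1

Derivation:
Queue lengths at query times:
  query t=1ms: backlog = 1
  query t=4ms: backlog = 1
  query t=7ms: backlog = 2
  query t=12ms: backlog = 1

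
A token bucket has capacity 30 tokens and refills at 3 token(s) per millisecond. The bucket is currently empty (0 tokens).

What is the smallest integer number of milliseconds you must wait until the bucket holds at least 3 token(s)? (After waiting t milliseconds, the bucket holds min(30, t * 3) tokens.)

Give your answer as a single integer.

Need t * 3 >= 3, so t >= 3/3.
Smallest integer t = ceil(3/3) = 1.

Answer: 1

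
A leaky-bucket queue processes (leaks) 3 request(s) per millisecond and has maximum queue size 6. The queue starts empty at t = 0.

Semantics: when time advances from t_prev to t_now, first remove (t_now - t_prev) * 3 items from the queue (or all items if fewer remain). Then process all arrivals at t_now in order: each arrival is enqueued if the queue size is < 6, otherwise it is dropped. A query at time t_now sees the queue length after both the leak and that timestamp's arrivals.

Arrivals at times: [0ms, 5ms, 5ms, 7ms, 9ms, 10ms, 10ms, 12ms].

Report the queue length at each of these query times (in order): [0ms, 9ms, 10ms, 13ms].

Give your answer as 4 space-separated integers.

Queue lengths at query times:
  query t=0ms: backlog = 1
  query t=9ms: backlog = 1
  query t=10ms: backlog = 2
  query t=13ms: backlog = 0

Answer: 1 1 2 0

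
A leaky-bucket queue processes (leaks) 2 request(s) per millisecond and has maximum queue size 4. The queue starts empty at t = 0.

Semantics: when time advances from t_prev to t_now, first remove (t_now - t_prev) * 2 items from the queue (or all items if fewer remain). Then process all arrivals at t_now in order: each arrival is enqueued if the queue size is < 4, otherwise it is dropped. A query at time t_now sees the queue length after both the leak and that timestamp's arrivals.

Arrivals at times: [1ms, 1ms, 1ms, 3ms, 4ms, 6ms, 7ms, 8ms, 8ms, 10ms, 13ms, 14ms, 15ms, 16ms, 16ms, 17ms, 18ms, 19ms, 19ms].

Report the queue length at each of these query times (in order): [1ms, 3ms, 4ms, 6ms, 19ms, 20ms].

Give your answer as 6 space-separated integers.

Answer: 3 1 1 1 2 0

Derivation:
Queue lengths at query times:
  query t=1ms: backlog = 3
  query t=3ms: backlog = 1
  query t=4ms: backlog = 1
  query t=6ms: backlog = 1
  query t=19ms: backlog = 2
  query t=20ms: backlog = 0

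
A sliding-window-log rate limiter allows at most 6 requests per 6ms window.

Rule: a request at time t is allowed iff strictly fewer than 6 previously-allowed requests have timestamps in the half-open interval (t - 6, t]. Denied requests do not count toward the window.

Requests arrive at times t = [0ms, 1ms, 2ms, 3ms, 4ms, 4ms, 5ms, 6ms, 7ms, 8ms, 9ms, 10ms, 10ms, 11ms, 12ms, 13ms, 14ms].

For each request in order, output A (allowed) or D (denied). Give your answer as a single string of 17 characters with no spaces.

Answer: AAAAAADAAAAAADAAA

Derivation:
Tracking allowed requests in the window:
  req#1 t=0ms: ALLOW
  req#2 t=1ms: ALLOW
  req#3 t=2ms: ALLOW
  req#4 t=3ms: ALLOW
  req#5 t=4ms: ALLOW
  req#6 t=4ms: ALLOW
  req#7 t=5ms: DENY
  req#8 t=6ms: ALLOW
  req#9 t=7ms: ALLOW
  req#10 t=8ms: ALLOW
  req#11 t=9ms: ALLOW
  req#12 t=10ms: ALLOW
  req#13 t=10ms: ALLOW
  req#14 t=11ms: DENY
  req#15 t=12ms: ALLOW
  req#16 t=13ms: ALLOW
  req#17 t=14ms: ALLOW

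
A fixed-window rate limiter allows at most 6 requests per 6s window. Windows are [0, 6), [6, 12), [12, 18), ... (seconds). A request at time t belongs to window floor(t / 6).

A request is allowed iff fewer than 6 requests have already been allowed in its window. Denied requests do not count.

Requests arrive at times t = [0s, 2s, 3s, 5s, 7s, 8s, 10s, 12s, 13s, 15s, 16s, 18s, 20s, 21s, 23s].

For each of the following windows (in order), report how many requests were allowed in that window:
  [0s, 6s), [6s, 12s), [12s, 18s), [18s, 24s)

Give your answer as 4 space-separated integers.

Answer: 4 3 4 4

Derivation:
Processing requests:
  req#1 t=0s (window 0): ALLOW
  req#2 t=2s (window 0): ALLOW
  req#3 t=3s (window 0): ALLOW
  req#4 t=5s (window 0): ALLOW
  req#5 t=7s (window 1): ALLOW
  req#6 t=8s (window 1): ALLOW
  req#7 t=10s (window 1): ALLOW
  req#8 t=12s (window 2): ALLOW
  req#9 t=13s (window 2): ALLOW
  req#10 t=15s (window 2): ALLOW
  req#11 t=16s (window 2): ALLOW
  req#12 t=18s (window 3): ALLOW
  req#13 t=20s (window 3): ALLOW
  req#14 t=21s (window 3): ALLOW
  req#15 t=23s (window 3): ALLOW

Allowed counts by window: 4 3 4 4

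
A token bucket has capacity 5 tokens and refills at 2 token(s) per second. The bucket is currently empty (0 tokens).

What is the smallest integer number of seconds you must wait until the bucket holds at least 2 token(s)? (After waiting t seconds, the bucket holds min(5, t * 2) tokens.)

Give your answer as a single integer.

Need t * 2 >= 2, so t >= 2/2.
Smallest integer t = ceil(2/2) = 1.

Answer: 1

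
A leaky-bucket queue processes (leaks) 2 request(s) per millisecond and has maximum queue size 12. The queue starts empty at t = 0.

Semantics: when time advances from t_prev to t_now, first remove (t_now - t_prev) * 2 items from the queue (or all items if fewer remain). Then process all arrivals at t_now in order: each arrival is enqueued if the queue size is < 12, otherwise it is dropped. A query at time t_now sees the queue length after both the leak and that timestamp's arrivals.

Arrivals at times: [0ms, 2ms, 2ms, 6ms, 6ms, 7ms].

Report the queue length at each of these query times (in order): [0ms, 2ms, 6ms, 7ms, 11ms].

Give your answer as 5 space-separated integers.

Queue lengths at query times:
  query t=0ms: backlog = 1
  query t=2ms: backlog = 2
  query t=6ms: backlog = 2
  query t=7ms: backlog = 1
  query t=11ms: backlog = 0

Answer: 1 2 2 1 0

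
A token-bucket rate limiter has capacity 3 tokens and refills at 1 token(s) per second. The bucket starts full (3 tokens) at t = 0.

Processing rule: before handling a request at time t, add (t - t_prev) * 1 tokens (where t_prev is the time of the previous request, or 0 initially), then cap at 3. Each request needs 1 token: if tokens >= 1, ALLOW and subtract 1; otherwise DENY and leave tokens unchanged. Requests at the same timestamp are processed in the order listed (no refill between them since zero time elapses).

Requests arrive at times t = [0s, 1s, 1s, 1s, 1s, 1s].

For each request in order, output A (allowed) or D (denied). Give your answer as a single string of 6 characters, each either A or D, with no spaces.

Answer: AAAADD

Derivation:
Simulating step by step:
  req#1 t=0s: ALLOW
  req#2 t=1s: ALLOW
  req#3 t=1s: ALLOW
  req#4 t=1s: ALLOW
  req#5 t=1s: DENY
  req#6 t=1s: DENY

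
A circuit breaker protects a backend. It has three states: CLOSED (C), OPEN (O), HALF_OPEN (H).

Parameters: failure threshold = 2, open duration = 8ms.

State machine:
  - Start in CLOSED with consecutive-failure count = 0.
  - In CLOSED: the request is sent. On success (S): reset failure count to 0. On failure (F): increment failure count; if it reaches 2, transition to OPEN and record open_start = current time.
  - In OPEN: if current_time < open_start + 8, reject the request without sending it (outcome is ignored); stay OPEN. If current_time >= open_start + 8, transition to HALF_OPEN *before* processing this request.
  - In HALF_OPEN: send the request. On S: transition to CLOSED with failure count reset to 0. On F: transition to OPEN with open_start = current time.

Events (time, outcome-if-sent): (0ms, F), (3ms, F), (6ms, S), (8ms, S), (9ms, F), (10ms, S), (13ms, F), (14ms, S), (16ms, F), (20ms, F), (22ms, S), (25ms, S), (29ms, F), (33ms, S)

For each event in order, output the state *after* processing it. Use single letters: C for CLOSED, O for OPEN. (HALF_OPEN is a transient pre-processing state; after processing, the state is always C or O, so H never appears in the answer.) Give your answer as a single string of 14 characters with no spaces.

Answer: COOOOOOOOOCCCC

Derivation:
State after each event:
  event#1 t=0ms outcome=F: state=CLOSED
  event#2 t=3ms outcome=F: state=OPEN
  event#3 t=6ms outcome=S: state=OPEN
  event#4 t=8ms outcome=S: state=OPEN
  event#5 t=9ms outcome=F: state=OPEN
  event#6 t=10ms outcome=S: state=OPEN
  event#7 t=13ms outcome=F: state=OPEN
  event#8 t=14ms outcome=S: state=OPEN
  event#9 t=16ms outcome=F: state=OPEN
  event#10 t=20ms outcome=F: state=OPEN
  event#11 t=22ms outcome=S: state=CLOSED
  event#12 t=25ms outcome=S: state=CLOSED
  event#13 t=29ms outcome=F: state=CLOSED
  event#14 t=33ms outcome=S: state=CLOSED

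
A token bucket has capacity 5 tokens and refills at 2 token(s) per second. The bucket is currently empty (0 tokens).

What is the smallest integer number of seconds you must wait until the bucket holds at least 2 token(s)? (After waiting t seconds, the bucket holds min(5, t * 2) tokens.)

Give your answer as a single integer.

Answer: 1

Derivation:
Need t * 2 >= 2, so t >= 2/2.
Smallest integer t = ceil(2/2) = 1.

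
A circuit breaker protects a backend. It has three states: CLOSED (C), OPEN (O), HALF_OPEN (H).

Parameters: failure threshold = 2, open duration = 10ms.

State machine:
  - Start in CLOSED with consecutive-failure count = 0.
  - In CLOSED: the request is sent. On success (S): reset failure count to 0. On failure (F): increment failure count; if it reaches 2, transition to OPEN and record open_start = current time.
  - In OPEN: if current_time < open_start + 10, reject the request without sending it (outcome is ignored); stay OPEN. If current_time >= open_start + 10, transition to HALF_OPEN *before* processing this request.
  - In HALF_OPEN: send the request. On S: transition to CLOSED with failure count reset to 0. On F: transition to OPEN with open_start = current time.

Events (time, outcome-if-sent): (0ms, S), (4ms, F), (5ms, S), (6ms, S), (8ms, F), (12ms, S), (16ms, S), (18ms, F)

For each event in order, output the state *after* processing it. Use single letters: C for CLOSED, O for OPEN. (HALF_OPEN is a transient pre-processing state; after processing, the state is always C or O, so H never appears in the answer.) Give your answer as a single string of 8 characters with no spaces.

Answer: CCCCCCCC

Derivation:
State after each event:
  event#1 t=0ms outcome=S: state=CLOSED
  event#2 t=4ms outcome=F: state=CLOSED
  event#3 t=5ms outcome=S: state=CLOSED
  event#4 t=6ms outcome=S: state=CLOSED
  event#5 t=8ms outcome=F: state=CLOSED
  event#6 t=12ms outcome=S: state=CLOSED
  event#7 t=16ms outcome=S: state=CLOSED
  event#8 t=18ms outcome=F: state=CLOSED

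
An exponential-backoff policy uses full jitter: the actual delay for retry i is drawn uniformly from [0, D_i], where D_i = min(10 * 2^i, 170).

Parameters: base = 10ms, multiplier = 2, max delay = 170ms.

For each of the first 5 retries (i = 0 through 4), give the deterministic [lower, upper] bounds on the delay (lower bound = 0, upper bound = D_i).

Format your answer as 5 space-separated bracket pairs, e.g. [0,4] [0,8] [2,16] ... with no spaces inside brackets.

Answer: [0,10] [0,20] [0,40] [0,80] [0,160]

Derivation:
Computing bounds per retry:
  i=0: D_i=min(10*2^0,170)=10, bounds=[0,10]
  i=1: D_i=min(10*2^1,170)=20, bounds=[0,20]
  i=2: D_i=min(10*2^2,170)=40, bounds=[0,40]
  i=3: D_i=min(10*2^3,170)=80, bounds=[0,80]
  i=4: D_i=min(10*2^4,170)=160, bounds=[0,160]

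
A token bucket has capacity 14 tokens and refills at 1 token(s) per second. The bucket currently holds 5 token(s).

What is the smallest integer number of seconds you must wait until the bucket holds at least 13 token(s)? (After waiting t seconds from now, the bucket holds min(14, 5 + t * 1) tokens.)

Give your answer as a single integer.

Need 5 + t * 1 >= 13, so t >= 8/1.
Smallest integer t = ceil(8/1) = 8.

Answer: 8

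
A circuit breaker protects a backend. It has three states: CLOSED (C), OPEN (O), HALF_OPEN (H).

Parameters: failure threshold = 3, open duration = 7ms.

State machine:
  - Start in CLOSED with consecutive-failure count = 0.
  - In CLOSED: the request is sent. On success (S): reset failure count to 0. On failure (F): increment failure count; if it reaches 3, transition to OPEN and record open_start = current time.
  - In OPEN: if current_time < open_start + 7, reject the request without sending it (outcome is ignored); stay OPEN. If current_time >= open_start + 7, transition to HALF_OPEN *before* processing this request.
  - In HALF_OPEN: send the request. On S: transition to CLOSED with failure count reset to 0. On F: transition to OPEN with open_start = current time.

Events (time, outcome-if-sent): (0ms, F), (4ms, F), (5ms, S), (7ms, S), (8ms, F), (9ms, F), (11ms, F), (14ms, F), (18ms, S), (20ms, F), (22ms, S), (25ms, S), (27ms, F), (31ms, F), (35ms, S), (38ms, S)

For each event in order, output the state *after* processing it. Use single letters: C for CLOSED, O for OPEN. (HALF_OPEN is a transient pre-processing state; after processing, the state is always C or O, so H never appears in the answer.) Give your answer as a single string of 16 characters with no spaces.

State after each event:
  event#1 t=0ms outcome=F: state=CLOSED
  event#2 t=4ms outcome=F: state=CLOSED
  event#3 t=5ms outcome=S: state=CLOSED
  event#4 t=7ms outcome=S: state=CLOSED
  event#5 t=8ms outcome=F: state=CLOSED
  event#6 t=9ms outcome=F: state=CLOSED
  event#7 t=11ms outcome=F: state=OPEN
  event#8 t=14ms outcome=F: state=OPEN
  event#9 t=18ms outcome=S: state=CLOSED
  event#10 t=20ms outcome=F: state=CLOSED
  event#11 t=22ms outcome=S: state=CLOSED
  event#12 t=25ms outcome=S: state=CLOSED
  event#13 t=27ms outcome=F: state=CLOSED
  event#14 t=31ms outcome=F: state=CLOSED
  event#15 t=35ms outcome=S: state=CLOSED
  event#16 t=38ms outcome=S: state=CLOSED

Answer: CCCCCCOOCCCCCCCC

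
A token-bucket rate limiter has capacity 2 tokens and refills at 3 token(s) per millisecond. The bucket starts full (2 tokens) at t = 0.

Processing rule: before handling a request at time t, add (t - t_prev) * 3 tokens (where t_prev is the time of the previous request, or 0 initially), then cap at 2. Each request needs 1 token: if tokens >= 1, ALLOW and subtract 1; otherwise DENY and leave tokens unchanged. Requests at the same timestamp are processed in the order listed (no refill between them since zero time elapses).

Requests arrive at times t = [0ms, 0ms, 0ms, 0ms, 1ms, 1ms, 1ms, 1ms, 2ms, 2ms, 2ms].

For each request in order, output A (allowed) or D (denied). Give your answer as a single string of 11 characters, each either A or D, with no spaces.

Answer: AADDAADDAAD

Derivation:
Simulating step by step:
  req#1 t=0ms: ALLOW
  req#2 t=0ms: ALLOW
  req#3 t=0ms: DENY
  req#4 t=0ms: DENY
  req#5 t=1ms: ALLOW
  req#6 t=1ms: ALLOW
  req#7 t=1ms: DENY
  req#8 t=1ms: DENY
  req#9 t=2ms: ALLOW
  req#10 t=2ms: ALLOW
  req#11 t=2ms: DENY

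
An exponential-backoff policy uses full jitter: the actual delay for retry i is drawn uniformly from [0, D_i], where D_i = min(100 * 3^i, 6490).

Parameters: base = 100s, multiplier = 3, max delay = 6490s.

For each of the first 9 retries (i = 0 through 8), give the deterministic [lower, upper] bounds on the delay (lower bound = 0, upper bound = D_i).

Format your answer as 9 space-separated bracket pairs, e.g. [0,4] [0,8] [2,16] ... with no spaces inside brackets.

Answer: [0,100] [0,300] [0,900] [0,2700] [0,6490] [0,6490] [0,6490] [0,6490] [0,6490]

Derivation:
Computing bounds per retry:
  i=0: D_i=min(100*3^0,6490)=100, bounds=[0,100]
  i=1: D_i=min(100*3^1,6490)=300, bounds=[0,300]
  i=2: D_i=min(100*3^2,6490)=900, bounds=[0,900]
  i=3: D_i=min(100*3^3,6490)=2700, bounds=[0,2700]
  i=4: D_i=min(100*3^4,6490)=6490, bounds=[0,6490]
  i=5: D_i=min(100*3^5,6490)=6490, bounds=[0,6490]
  i=6: D_i=min(100*3^6,6490)=6490, bounds=[0,6490]
  i=7: D_i=min(100*3^7,6490)=6490, bounds=[0,6490]
  i=8: D_i=min(100*3^8,6490)=6490, bounds=[0,6490]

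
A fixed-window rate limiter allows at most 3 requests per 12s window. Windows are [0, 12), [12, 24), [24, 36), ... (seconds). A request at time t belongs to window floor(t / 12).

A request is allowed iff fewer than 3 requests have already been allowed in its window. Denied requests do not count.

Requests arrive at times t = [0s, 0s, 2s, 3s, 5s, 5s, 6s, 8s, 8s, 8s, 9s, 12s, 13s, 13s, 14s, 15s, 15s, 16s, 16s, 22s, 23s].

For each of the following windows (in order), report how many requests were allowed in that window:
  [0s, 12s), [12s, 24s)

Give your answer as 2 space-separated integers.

Processing requests:
  req#1 t=0s (window 0): ALLOW
  req#2 t=0s (window 0): ALLOW
  req#3 t=2s (window 0): ALLOW
  req#4 t=3s (window 0): DENY
  req#5 t=5s (window 0): DENY
  req#6 t=5s (window 0): DENY
  req#7 t=6s (window 0): DENY
  req#8 t=8s (window 0): DENY
  req#9 t=8s (window 0): DENY
  req#10 t=8s (window 0): DENY
  req#11 t=9s (window 0): DENY
  req#12 t=12s (window 1): ALLOW
  req#13 t=13s (window 1): ALLOW
  req#14 t=13s (window 1): ALLOW
  req#15 t=14s (window 1): DENY
  req#16 t=15s (window 1): DENY
  req#17 t=15s (window 1): DENY
  req#18 t=16s (window 1): DENY
  req#19 t=16s (window 1): DENY
  req#20 t=22s (window 1): DENY
  req#21 t=23s (window 1): DENY

Allowed counts by window: 3 3

Answer: 3 3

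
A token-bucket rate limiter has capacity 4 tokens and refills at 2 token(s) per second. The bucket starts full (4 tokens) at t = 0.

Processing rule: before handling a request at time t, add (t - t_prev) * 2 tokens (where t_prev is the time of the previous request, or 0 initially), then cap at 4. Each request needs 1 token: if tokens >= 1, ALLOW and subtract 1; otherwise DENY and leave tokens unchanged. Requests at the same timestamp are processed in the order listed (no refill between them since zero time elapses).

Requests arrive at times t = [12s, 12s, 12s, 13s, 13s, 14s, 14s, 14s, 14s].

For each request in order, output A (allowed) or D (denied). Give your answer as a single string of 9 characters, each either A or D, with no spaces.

Answer: AAAAAAAAD

Derivation:
Simulating step by step:
  req#1 t=12s: ALLOW
  req#2 t=12s: ALLOW
  req#3 t=12s: ALLOW
  req#4 t=13s: ALLOW
  req#5 t=13s: ALLOW
  req#6 t=14s: ALLOW
  req#7 t=14s: ALLOW
  req#8 t=14s: ALLOW
  req#9 t=14s: DENY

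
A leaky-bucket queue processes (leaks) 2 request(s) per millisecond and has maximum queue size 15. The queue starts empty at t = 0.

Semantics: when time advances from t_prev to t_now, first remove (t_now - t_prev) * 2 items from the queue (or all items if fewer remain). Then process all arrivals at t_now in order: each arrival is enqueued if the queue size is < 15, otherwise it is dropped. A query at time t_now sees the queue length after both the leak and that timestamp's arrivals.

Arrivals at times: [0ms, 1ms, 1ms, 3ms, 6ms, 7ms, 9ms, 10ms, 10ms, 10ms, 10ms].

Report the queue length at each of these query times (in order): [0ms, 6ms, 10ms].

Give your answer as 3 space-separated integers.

Queue lengths at query times:
  query t=0ms: backlog = 1
  query t=6ms: backlog = 1
  query t=10ms: backlog = 4

Answer: 1 1 4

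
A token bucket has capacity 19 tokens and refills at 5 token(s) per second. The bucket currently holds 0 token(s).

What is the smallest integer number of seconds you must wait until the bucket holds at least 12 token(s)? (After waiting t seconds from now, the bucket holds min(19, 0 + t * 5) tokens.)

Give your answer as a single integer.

Need 0 + t * 5 >= 12, so t >= 12/5.
Smallest integer t = ceil(12/5) = 3.

Answer: 3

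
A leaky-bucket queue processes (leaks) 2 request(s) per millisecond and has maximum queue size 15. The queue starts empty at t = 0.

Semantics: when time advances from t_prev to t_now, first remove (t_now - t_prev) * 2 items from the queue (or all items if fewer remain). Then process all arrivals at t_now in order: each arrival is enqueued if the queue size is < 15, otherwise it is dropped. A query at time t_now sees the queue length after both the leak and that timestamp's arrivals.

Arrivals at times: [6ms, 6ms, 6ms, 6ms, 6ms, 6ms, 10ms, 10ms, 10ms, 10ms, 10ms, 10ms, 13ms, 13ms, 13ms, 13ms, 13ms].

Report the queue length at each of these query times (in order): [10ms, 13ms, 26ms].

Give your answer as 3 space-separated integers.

Answer: 6 5 0

Derivation:
Queue lengths at query times:
  query t=10ms: backlog = 6
  query t=13ms: backlog = 5
  query t=26ms: backlog = 0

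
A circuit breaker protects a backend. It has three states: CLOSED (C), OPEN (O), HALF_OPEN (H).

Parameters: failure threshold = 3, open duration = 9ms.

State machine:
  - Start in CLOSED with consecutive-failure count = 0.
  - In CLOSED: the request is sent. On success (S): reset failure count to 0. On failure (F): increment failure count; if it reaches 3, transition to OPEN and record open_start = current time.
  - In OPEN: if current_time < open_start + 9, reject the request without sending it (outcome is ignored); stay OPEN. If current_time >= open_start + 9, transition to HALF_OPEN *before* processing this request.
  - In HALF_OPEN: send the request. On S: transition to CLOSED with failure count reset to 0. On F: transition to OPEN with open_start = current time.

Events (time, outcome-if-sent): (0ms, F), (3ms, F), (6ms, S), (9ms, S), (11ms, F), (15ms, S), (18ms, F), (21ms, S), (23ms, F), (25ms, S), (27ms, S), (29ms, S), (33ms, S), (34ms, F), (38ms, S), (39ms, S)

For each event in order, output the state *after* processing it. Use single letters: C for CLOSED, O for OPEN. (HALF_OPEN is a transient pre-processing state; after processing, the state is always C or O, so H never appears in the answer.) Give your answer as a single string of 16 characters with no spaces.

Answer: CCCCCCCCCCCCCCCC

Derivation:
State after each event:
  event#1 t=0ms outcome=F: state=CLOSED
  event#2 t=3ms outcome=F: state=CLOSED
  event#3 t=6ms outcome=S: state=CLOSED
  event#4 t=9ms outcome=S: state=CLOSED
  event#5 t=11ms outcome=F: state=CLOSED
  event#6 t=15ms outcome=S: state=CLOSED
  event#7 t=18ms outcome=F: state=CLOSED
  event#8 t=21ms outcome=S: state=CLOSED
  event#9 t=23ms outcome=F: state=CLOSED
  event#10 t=25ms outcome=S: state=CLOSED
  event#11 t=27ms outcome=S: state=CLOSED
  event#12 t=29ms outcome=S: state=CLOSED
  event#13 t=33ms outcome=S: state=CLOSED
  event#14 t=34ms outcome=F: state=CLOSED
  event#15 t=38ms outcome=S: state=CLOSED
  event#16 t=39ms outcome=S: state=CLOSED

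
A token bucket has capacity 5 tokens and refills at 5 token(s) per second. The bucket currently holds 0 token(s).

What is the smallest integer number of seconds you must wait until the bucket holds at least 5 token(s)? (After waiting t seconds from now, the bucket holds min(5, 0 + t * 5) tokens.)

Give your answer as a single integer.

Answer: 1

Derivation:
Need 0 + t * 5 >= 5, so t >= 5/5.
Smallest integer t = ceil(5/5) = 1.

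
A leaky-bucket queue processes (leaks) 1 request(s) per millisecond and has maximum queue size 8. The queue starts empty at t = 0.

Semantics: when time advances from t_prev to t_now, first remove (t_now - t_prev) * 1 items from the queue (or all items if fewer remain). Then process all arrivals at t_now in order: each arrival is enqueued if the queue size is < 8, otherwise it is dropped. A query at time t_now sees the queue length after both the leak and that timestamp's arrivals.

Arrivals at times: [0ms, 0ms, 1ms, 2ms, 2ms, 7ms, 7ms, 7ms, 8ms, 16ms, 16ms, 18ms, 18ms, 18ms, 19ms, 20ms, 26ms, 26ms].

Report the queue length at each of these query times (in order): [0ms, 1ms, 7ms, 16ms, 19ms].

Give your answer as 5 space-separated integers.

Answer: 2 2 3 2 3

Derivation:
Queue lengths at query times:
  query t=0ms: backlog = 2
  query t=1ms: backlog = 2
  query t=7ms: backlog = 3
  query t=16ms: backlog = 2
  query t=19ms: backlog = 3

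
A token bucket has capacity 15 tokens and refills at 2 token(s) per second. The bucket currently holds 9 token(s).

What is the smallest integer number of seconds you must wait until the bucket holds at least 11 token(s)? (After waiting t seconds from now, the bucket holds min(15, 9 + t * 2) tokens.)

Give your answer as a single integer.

Need 9 + t * 2 >= 11, so t >= 2/2.
Smallest integer t = ceil(2/2) = 1.

Answer: 1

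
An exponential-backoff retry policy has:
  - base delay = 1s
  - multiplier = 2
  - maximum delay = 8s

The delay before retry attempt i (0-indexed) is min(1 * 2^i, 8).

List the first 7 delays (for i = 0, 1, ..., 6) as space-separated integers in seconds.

Computing each delay:
  i=0: min(1*2^0, 8) = 1
  i=1: min(1*2^1, 8) = 2
  i=2: min(1*2^2, 8) = 4
  i=3: min(1*2^3, 8) = 8
  i=4: min(1*2^4, 8) = 8
  i=5: min(1*2^5, 8) = 8
  i=6: min(1*2^6, 8) = 8

Answer: 1 2 4 8 8 8 8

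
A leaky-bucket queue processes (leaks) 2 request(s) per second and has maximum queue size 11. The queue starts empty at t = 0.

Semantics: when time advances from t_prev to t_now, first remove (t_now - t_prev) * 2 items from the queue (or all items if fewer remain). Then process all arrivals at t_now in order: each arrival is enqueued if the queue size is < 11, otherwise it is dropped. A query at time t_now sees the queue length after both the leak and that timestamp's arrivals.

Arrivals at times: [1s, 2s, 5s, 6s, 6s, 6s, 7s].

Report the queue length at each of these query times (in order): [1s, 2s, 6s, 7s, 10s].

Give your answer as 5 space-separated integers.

Queue lengths at query times:
  query t=1s: backlog = 1
  query t=2s: backlog = 1
  query t=6s: backlog = 3
  query t=7s: backlog = 2
  query t=10s: backlog = 0

Answer: 1 1 3 2 0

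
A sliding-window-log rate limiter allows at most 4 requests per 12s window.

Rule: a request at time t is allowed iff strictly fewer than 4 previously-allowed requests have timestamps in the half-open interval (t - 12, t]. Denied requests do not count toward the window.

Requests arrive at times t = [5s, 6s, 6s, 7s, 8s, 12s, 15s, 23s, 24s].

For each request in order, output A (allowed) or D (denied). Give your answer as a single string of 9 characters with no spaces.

Answer: AAAADDDAA

Derivation:
Tracking allowed requests in the window:
  req#1 t=5s: ALLOW
  req#2 t=6s: ALLOW
  req#3 t=6s: ALLOW
  req#4 t=7s: ALLOW
  req#5 t=8s: DENY
  req#6 t=12s: DENY
  req#7 t=15s: DENY
  req#8 t=23s: ALLOW
  req#9 t=24s: ALLOW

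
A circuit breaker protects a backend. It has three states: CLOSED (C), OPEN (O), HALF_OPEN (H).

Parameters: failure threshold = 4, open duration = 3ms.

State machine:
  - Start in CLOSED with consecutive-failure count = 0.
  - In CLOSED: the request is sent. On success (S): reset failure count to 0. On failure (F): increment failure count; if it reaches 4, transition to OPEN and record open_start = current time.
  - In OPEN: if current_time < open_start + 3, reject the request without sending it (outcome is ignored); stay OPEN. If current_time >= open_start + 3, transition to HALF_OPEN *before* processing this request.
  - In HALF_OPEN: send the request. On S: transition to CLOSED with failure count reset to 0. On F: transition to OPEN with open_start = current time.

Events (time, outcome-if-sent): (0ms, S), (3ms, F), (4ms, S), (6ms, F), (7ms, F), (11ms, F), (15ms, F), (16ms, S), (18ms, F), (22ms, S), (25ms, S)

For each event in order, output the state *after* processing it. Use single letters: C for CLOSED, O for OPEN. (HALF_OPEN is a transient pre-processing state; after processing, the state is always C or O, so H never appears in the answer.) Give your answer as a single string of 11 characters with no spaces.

State after each event:
  event#1 t=0ms outcome=S: state=CLOSED
  event#2 t=3ms outcome=F: state=CLOSED
  event#3 t=4ms outcome=S: state=CLOSED
  event#4 t=6ms outcome=F: state=CLOSED
  event#5 t=7ms outcome=F: state=CLOSED
  event#6 t=11ms outcome=F: state=CLOSED
  event#7 t=15ms outcome=F: state=OPEN
  event#8 t=16ms outcome=S: state=OPEN
  event#9 t=18ms outcome=F: state=OPEN
  event#10 t=22ms outcome=S: state=CLOSED
  event#11 t=25ms outcome=S: state=CLOSED

Answer: CCCCCCOOOCC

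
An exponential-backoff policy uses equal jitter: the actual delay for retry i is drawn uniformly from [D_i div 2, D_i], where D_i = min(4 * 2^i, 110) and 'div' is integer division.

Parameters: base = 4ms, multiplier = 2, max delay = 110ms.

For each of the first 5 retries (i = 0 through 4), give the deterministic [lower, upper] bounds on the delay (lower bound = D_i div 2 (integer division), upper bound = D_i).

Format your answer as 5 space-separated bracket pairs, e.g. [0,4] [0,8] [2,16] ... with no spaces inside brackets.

Computing bounds per retry:
  i=0: D_i=min(4*2^0,110)=4, bounds=[2,4]
  i=1: D_i=min(4*2^1,110)=8, bounds=[4,8]
  i=2: D_i=min(4*2^2,110)=16, bounds=[8,16]
  i=3: D_i=min(4*2^3,110)=32, bounds=[16,32]
  i=4: D_i=min(4*2^4,110)=64, bounds=[32,64]

Answer: [2,4] [4,8] [8,16] [16,32] [32,64]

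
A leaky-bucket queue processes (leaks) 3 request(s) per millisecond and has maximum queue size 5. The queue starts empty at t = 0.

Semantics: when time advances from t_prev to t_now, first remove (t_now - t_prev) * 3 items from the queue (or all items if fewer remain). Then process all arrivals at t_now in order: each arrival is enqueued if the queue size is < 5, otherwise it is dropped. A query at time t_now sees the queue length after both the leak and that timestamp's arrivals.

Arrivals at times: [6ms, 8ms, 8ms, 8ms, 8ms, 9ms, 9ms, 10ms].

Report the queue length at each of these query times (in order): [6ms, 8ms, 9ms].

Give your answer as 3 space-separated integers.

Queue lengths at query times:
  query t=6ms: backlog = 1
  query t=8ms: backlog = 4
  query t=9ms: backlog = 3

Answer: 1 4 3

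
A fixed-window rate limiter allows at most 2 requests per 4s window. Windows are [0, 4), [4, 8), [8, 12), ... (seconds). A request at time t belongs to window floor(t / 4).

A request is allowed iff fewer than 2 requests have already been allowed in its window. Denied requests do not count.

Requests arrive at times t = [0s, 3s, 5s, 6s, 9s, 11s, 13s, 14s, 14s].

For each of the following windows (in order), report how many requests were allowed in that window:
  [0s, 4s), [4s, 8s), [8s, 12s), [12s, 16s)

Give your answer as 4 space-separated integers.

Answer: 2 2 2 2

Derivation:
Processing requests:
  req#1 t=0s (window 0): ALLOW
  req#2 t=3s (window 0): ALLOW
  req#3 t=5s (window 1): ALLOW
  req#4 t=6s (window 1): ALLOW
  req#5 t=9s (window 2): ALLOW
  req#6 t=11s (window 2): ALLOW
  req#7 t=13s (window 3): ALLOW
  req#8 t=14s (window 3): ALLOW
  req#9 t=14s (window 3): DENY

Allowed counts by window: 2 2 2 2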